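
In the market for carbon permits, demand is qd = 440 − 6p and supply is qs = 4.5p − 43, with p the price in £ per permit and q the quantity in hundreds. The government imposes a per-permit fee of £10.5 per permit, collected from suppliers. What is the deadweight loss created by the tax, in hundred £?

Before the tax: set 440 − 6p = 4.5p − 43 → p* = £46, q* = 164.
With the tax collected from suppliers, supply shifts: qs = 4.5(p − 10.5) − 43.
Solving gives q = 137 with buyers paying £50.5 and suppliers receiving £40 (the £10.5 wedge).
Quantity falls by |ΔQ| = |164 − 137| = 27.
DWL = ½ · t · |ΔQ| = ½ · 10.5 · 27 = £141.75.

Deadweight loss = £141.75 hundred.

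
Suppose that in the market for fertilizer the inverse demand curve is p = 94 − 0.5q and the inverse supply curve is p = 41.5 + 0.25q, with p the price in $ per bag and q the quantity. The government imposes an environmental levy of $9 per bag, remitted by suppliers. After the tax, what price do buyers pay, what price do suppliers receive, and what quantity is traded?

Buyers pay $65; suppliers receive $56; quantity = 58.

Rewrite in direct form: qd = 188 − 2p and qs = 4p − 166.
Before the tax: set 188 − 2p = 4p − 166 → p* = $59, q* = 70.
With the tax collected from suppliers, supply shifts: qs = 4(p − 9) − 166.
New equilibrium: buyers pay $65, suppliers receive $56, q = 58. (Wedge: pb − ps = 9.)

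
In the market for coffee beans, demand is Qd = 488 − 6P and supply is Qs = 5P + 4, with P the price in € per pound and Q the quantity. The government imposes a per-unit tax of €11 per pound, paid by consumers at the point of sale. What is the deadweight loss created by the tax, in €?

Deadweight loss = €165.

Before the tax: set 488 − 6P = 5P + 4 → P* = €44, Q* = 224.
With the tax collected from consumers, demand (in seller-price terms) shifts: Qd = 488 − 6(P + 11).
New equilibrium: consumers pay €49, suppliers receive €38, Q = 194. (Wedge: Pb − Ps = 11.)
Quantity falls by |ΔQ| = |224 − 194| = 30.
DWL = ½ · t · |ΔQ| = ½ · 11 · 30 = €165.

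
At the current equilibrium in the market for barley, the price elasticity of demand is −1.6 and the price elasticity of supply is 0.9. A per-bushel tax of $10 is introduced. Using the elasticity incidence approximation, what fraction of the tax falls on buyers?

Incidence ratio: buyers' share ≈ εs / (εs + |εd|) = 0.9 / (0.9 + 1.6) = 0.36.
Supply is the less elastic side, so buyers bear the smaller share.

Buyers' share ≈ 0.36.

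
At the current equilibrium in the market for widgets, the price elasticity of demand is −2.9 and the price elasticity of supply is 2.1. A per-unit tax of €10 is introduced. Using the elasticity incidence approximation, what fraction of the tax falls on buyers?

Buyers' share ≈ 0.42.

Incidence ratio: buyers' share ≈ εs / (εs + |εd|) = 2.1 / (2.1 + 2.9) = 0.42.
Supply is the less elastic side, so buyers bear the smaller share.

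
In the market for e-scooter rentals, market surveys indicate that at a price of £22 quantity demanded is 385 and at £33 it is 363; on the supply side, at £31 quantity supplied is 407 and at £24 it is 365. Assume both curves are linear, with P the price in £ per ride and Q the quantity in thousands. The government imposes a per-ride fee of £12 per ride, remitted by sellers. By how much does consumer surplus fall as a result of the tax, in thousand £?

Demand slope: (363 − 385)/(33 − 22) = -2, so Qd = 429 − 2P.
Supply slope: (365 − 407)/(24 − 31) = 6, so Qs = 6P + 221.
Without the tax, 429 − 2P = 6P + 221 gives 8P = 208, so P* = £26 and Q* = 377.
With the tax collected from sellers, supply shifts: Qs = 6(P − 12) + 221.
New equilibrium: consumers pay £35, sellers receive £23, Q = 359. (Wedge: Pb − Ps = 12.)
ΔCS is the trapezoid between Q = 359 and Q = 377 of height £9: ½ · (377 + 359) · 9 = £3312.

Consumer surplus falls by £3312 thousand.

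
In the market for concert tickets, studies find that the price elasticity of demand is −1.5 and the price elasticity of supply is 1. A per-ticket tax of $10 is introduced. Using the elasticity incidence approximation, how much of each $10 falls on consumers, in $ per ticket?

Consumers bear ≈ $4 per ticket.

Incidence ratio: consumers' share ≈ εs / (εs + |εd|) = 1 / (1 + 1.5) = 0.4.
So consumers bear ≈ 0.4 × $10 = $4; suppliers bear $6.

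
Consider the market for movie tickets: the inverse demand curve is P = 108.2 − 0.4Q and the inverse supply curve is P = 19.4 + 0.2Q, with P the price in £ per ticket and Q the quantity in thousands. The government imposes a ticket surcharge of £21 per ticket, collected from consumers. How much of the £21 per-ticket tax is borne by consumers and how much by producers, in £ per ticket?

Rewrite in direct form: Qd = 270.5 − 2.5P and Qs = 5P − 97.
Before the tax: set 270.5 − 2.5P = 5P − 97 → P* = £49, Q* = 148.
With the tax collected from consumers, demand (in seller-price terms) shifts: Qd = 270.5 − 2.5(P + 21).
New equilibrium: consumers pay £63, producers receive £42, Q = 113. (Wedge: Pb − Ps = 21.)
Burden on consumers: £14; on producers: £7. (They sum to £21.)
The less price-elastic side of the market bears the larger share of a per-unit tax.

Consumers bear £14 per ticket; producers bear £7 per ticket.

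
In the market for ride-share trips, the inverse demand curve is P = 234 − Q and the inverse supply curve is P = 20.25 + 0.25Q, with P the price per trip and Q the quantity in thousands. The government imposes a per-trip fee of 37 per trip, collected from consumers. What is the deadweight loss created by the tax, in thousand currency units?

Deadweight loss = 547.6 thousand.

Rewrite in direct form: Qd = 234 − P and Qs = 4P − 81.
Before the tax: set 234 − P = 4P − 81 → P* = 63, Q* = 171.
With the tax collected from consumers, demand (in seller-price terms) shifts: Qd = 234 − (P + 37).
New equilibrium: consumers pay 92.6, producers receive 55.6, Q = 141.4. (Wedge: Pb − Ps = 37.)
Quantity falls by |ΔQ| = |171 − 141.4| = 29.6.
DWL = ½ · t · |ΔQ| = ½ · 37 · 29.6 = 547.6.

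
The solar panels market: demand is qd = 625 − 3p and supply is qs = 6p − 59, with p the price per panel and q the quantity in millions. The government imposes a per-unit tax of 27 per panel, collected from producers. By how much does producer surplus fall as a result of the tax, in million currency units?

Before the tax: set 625 − 3p = 6p − 59 → p* = 76, q* = 397.
With the tax collected from producers, supply shifts: qs = 6(p − 27) − 59.
New equilibrium: consumers pay 94, producers receive 67, q = 343. (Wedge: pb − ps = 27.)
ΔPS is the trapezoid between Q = 343 and Q = 397 of height 9: ½ · (397 + 343) · 9 = 3330.

Producer surplus falls by 3330 million.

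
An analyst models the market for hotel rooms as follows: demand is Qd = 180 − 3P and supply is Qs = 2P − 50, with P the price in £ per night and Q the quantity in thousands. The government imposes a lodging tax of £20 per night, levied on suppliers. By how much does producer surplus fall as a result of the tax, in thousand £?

Without the tax, 180 − 3P = 2P − 50 gives 5P = 230, so P* = £46 and Q* = 42.
With the tax collected from suppliers, supply shifts: Qs = 2(P − 20) − 50.
Solving gives Q = 18 with buyers paying £54 and suppliers receiving £34 (the £20 wedge).
ΔPS is the trapezoid between Q = 18 and Q = 42 of height £12: ½ · (42 + 18) · 12 = £360.

Producer surplus falls by £360 thousand.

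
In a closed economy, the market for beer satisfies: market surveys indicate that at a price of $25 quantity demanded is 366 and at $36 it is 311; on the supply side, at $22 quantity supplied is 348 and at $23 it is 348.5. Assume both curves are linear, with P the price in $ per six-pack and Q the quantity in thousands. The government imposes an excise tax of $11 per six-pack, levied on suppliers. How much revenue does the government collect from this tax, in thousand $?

Demand slope: (311 − 366)/(36 − 25) = -5, so Qd = 491 − 5P.
Supply slope: (348.5 − 348)/(23 − 22) = 0.5, so Qs = 0.5P + 337.
Before the tax: set 491 − 5P = 0.5P + 337 → P* = $28, Q* = 351.
With the tax collected from suppliers, supply shifts: Qs = 0.5(P − 11) + 337.
Solving gives Q = 346 with consumers paying $29 and suppliers receiving $18 (the $11 wedge).
Revenue = t · Q = 11 · 346 = $3806.

Tax revenue = $3806 thousand.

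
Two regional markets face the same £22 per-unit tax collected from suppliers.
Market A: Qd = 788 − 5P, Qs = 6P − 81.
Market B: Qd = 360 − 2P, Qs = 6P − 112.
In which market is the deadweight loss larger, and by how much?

Market A: pre-tax P* = £79, Q* = 393; post-tax Q = 333; deadweight loss = £660.
Market B: pre-tax P* = £59, Q* = 242; post-tax Q = 209; deadweight loss = £363.
Difference: £660 vs £363 → market A is larger by £297.

Market A, by £297.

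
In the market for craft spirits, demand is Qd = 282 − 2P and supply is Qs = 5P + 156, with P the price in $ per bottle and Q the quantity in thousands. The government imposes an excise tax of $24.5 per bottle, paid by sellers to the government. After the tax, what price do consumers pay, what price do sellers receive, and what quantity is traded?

Consumers pay $35.5; sellers receive $11; quantity = 211.

Before the tax: set 282 − 2P = 5P + 156 → P* = $18, Q* = 246.
With the tax collected from sellers, supply shifts: Qs = 5(P − 24.5) + 156.
New equilibrium: consumers pay $35.5, sellers receive $11, Q = 211. (Wedge: Pb − Ps = 24.5.)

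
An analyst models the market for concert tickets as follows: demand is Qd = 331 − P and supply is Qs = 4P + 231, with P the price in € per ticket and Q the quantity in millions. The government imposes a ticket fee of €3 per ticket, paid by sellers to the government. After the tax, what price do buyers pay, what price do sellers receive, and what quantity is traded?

Buyers pay €22.4; sellers receive €19.4; quantity = 308.6.

Without the tax, 331 − P = 4P + 231 gives 5P = 100, so P* = €20 and Q* = 311.
With the tax collected from sellers, supply shifts: Qs = 4(P − 3) + 231.
Solving gives Q = 308.6 with buyers paying €22.4 and sellers receiving €19.4 (the €3 wedge).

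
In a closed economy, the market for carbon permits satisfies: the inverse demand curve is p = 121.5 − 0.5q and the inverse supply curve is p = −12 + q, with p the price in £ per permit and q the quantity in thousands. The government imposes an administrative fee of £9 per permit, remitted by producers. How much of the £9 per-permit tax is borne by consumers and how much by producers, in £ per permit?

Consumers bear £3 per permit; producers bear £6 per permit.

Rewrite in direct form: qd = 243 − 2p and qs = p + 12.
Without the tax, 243 − 2p = p + 12 gives 3p = 231, so p* = £77 and q* = 89.
With the tax collected from producers, supply shifts: qs = (p − 9) + 12.
New equilibrium: consumers pay £80, producers receive £71, q = 83. (Wedge: pb − ps = 9.)
Burden on consumers: £3; on producers: £6. (They sum to £9.)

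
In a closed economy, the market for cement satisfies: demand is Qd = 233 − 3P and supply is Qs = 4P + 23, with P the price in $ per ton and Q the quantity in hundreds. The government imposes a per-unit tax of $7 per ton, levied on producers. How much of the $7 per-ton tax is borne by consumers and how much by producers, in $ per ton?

Consumers bear $4 per ton; producers bear $3 per ton.

Without the tax, 233 − 3P = 4P + 23 gives 7P = 210, so P* = $30 and Q* = 143.
With the tax collected from producers, supply shifts: Qs = 4(P − 7) + 23.
New equilibrium: consumers pay $34, producers receive $27, Q = 131. (Wedge: Pb − Ps = 7.)
Burden on consumers: $4; on producers: $3. (They sum to $7.)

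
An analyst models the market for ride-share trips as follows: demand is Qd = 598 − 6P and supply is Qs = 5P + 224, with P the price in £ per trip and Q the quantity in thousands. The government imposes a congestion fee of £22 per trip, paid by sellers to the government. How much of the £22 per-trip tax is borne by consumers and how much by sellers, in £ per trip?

Consumers bear £10 per trip; sellers bear £12 per trip.

Without the tax, 598 − 6P = 5P + 224 gives 11P = 374, so P* = £34 and Q* = 394.
With the tax collected from sellers, supply shifts: Qs = 5(P − 22) + 224.
Solving gives Q = 334 with consumers paying £44 and sellers receiving £22 (the £22 wedge).
Burden on consumers: £10; on sellers: £12. (They sum to £22.)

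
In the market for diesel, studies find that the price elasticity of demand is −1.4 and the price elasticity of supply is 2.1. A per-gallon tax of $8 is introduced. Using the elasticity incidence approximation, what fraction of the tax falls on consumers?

Incidence ratio: consumers' share ≈ εs / (εs + |εd|) = 2.1 / (2.1 + 1.4) = 0.6.
Supply is the more elastic side, so consumers bear the larger share.

Consumers' share ≈ 0.6.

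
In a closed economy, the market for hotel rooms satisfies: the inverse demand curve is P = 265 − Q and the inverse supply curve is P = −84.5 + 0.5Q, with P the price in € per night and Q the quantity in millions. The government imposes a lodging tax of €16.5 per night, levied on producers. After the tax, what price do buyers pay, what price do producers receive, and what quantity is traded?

Buyers pay €43; producers receive €26.5; quantity = 222.

Inverting to Q(P) form: Qd = 265 − P; Qs = 2P + 169.
Without the tax, 265 − P = 2P + 169 gives 3P = 96, so P* = €32 and Q* = 233.
With the tax collected from producers, supply shifts: Qs = 2(P − 16.5) + 169.
New equilibrium: buyers pay €43, producers receive €26.5, Q = 222. (Wedge: Pb − Ps = 16.5.)
The less price-elastic side of the market bears the larger share of a per-unit tax.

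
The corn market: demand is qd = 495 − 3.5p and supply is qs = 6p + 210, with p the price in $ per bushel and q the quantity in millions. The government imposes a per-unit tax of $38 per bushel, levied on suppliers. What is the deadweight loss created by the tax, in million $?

Before the tax: set 495 − 3.5p = 6p + 210 → p* = $30, q* = 390.
With the tax collected from suppliers, supply shifts: qs = 6(p − 38) + 210.
Solving gives q = 306 with consumers paying $54 and suppliers receiving $16 (the $38 wedge).
Quantity falls by |ΔQ| = |390 − 306| = 84.
DWL = ½ · t · |ΔQ| = ½ · 38 · 84 = $1596.

Deadweight loss = $1596 million.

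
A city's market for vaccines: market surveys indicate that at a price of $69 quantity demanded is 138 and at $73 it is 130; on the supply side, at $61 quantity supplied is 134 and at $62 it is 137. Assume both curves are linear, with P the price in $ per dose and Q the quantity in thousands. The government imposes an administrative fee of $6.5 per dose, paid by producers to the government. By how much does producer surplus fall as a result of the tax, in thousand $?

Demand slope: (130 − 138)/(73 − 69) = -2, so Qd = 276 − 2P.
Supply slope: (137 − 134)/(62 − 61) = 3, so Qs = 3P − 49.
Before the tax: set 276 − 2P = 3P − 49 → P* = $65, Q* = 146.
With the tax collected from producers, supply shifts: Qs = 3(P − 6.5) − 49.
New equilibrium: buyers pay $68.9, producers receive $62.4, Q = 138.2. (Wedge: Pb − Ps = 6.5.)
ΔPS is the trapezoid between Q = 138.2 and Q = 146 of height $2.6: ½ · (146 + 138.2) · 2.6 = $369.46.

Producer surplus falls by $369.46 thousand.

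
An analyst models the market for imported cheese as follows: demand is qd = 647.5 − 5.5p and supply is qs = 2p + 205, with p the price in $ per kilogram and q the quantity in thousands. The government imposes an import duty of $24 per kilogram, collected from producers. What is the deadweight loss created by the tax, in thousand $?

Without the tax, 647.5 − 5.5p = 2p + 205 gives 7.5p = 442.5, so p* = $59 and q* = 323.
With the tax collected from producers, supply shifts: qs = 2(p − 24) + 205.
Solving gives q = 287.8 with buyers paying $65.4 and producers receiving $41.4 (the $24 wedge).
Quantity falls by |ΔQ| = |323 − 287.8| = 35.2.
DWL = ½ · t · |ΔQ| = ½ · 24 · 35.2 = $422.4.

Deadweight loss = $422.4 thousand.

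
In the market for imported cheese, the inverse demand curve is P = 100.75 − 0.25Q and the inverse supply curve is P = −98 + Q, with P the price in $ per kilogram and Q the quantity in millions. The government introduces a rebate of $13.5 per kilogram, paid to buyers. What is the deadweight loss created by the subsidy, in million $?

Deadweight loss = $72.9 million.

Inverting to Q(P) form: Qd = 403 − 4P; Qs = P + 98.
Before the subsidy: set 403 − 4P = P + 98 → P* = $61, Q* = 159.
With a per-unit subsidy paid to buyers, each effectively pays P − 13.5, so demand becomes Qd = 403 − 4(P − 13.5).
Solving gives Q = 169.8 with buyers paying $58.3 and sellers receiving $71.8 (the $13.5 wedge).
Quantity rises by |ΔQ| = |159 − 169.8| = 10.8.
DWL = ½ · t · |ΔQ| = ½ · 13.5 · 10.8 = $72.9.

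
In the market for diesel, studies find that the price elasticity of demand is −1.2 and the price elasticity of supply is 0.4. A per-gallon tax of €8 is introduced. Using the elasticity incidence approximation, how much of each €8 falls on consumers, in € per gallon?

Consumers bear ≈ €2 per gallon.

Incidence ratio: consumers' share ≈ εs / (εs + |εd|) = 0.4 / (0.4 + 1.2) = 0.25.
So consumers bear ≈ 0.25 × €8 = €2; producers bear €6.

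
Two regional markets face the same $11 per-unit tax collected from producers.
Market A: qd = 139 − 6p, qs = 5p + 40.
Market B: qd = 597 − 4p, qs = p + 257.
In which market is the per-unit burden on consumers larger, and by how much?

Market A: pre-tax p* = $9, q* = 85; post-tax q = 55; per-unit burden on consumers = $5.
Market B: pre-tax p* = $68, q* = 325; post-tax q = 316.2; per-unit burden on consumers = $2.2.
Difference: $5 vs $2.2 → market A is larger by $2.8.

Market A, by $2.8.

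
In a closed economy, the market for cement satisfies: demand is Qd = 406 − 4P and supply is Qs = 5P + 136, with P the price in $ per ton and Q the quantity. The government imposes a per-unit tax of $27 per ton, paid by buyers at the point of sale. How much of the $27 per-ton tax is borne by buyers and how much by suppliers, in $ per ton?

Buyers bear $15 per ton; suppliers bear $12 per ton.

Without the tax, 406 − 4P = 5P + 136 gives 9P = 270, so P* = $30 and Q* = 286.
With the tax collected from buyers, demand (in seller-price terms) shifts: Qd = 406 − 4(P + 27).
New equilibrium: buyers pay $45, suppliers receive $18, Q = 226. (Wedge: Pb − Ps = 27.)
Burden on buyers: $15; on suppliers: $12. (They sum to $27.)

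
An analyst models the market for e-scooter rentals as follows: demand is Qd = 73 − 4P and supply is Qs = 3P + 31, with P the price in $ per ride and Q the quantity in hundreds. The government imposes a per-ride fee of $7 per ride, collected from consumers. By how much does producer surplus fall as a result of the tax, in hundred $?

Producer surplus falls by $172 hundred.

Without the tax, 73 − 4P = 3P + 31 gives 7P = 42, so P* = $6 and Q* = 49.
With the tax collected from consumers, demand (in seller-price terms) shifts: Qd = 73 − 4(P + 7).
Solving gives Q = 37 with consumers paying $9 and producers receiving $2 (the $7 wedge).
ΔPS is the trapezoid between Q = 37 and Q = 49 of height $4: ½ · (49 + 37) · 4 = $172.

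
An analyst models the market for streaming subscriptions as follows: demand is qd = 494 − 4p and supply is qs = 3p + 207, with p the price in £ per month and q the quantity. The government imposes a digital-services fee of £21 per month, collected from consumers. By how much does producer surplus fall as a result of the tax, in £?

Without the tax, 494 − 4p = 3p + 207 gives 7p = 287, so p* = £41 and q* = 330.
With the tax collected from consumers, demand (in seller-price terms) shifts: qd = 494 − 4(p + 21).
New equilibrium: consumers pay £50, suppliers receive £29, q = 294. (Wedge: pb − ps = 21.)
ΔPS is the trapezoid between Q = 294 and Q = 330 of height £12: ½ · (330 + 294) · 12 = £3744.

Producer surplus falls by £3744.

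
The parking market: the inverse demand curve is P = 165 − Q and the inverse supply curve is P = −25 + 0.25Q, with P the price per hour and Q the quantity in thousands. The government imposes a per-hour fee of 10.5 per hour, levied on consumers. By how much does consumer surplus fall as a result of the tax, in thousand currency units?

Consumer surplus falls by 1241.52 thousand.

Inverting to Q(P) form: Qd = 165 − P; Qs = 4P + 100.
Before the tax: set 165 − P = 4P + 100 → P* = 13, Q* = 152.
With the tax collected from consumers, demand (in seller-price terms) shifts: Qd = 165 − (P + 10.5).
New equilibrium: consumers pay 21.4, sellers receive 10.9, Q = 143.6. (Wedge: Pb − Ps = 10.5.)
ΔCS is the trapezoid between Q = 143.6 and Q = 152 of height 8.4: ½ · (152 + 143.6) · 8.4 = 1241.52.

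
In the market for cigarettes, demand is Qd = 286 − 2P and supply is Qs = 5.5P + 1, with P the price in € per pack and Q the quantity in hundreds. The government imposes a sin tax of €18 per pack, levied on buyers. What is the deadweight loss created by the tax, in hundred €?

Before the tax: set 286 − 2P = 5.5P + 1 → P* = €38, Q* = 210.
With the tax collected from buyers, demand (in seller-price terms) shifts: Qd = 286 − 2(P + 18).
Solving gives Q = 183.6 with buyers paying €51.2 and producers receiving €33.2 (the €18 wedge).
Quantity falls by |ΔQ| = |210 − 183.6| = 26.4.
DWL = ½ · t · |ΔQ| = ½ · 18 · 26.4 = €237.6.

Deadweight loss = €237.6 hundred.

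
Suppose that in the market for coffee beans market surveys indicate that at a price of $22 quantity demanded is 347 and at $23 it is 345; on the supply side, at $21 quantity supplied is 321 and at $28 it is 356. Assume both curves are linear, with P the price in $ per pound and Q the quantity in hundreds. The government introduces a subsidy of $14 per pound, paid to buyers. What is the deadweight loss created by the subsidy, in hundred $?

Demand slope: (345 − 347)/(23 − 22) = -2, so Qd = 391 − 2P.
Supply slope: (356 − 321)/(28 − 21) = 5, so Qs = 5P + 216.
Before the subsidy: set 391 − 2P = 5P + 216 → P* = $25, Q* = 341.
With a per-unit subsidy paid to buyers, each effectively pays P − 14, so demand becomes Qd = 391 − 2(P − 14).
New equilibrium: buyers pay $15, suppliers receive $29, Q = 361. (Wedge: Pb − Ps = −14.)
Quantity rises by |ΔQ| = |341 − 361| = 20.
DWL = ½ · t · |ΔQ| = ½ · 14 · 20 = $140.

Deadweight loss = $140 hundred.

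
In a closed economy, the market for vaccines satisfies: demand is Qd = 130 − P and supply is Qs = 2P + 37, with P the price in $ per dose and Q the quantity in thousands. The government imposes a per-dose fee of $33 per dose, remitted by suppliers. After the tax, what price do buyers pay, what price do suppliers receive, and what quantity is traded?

Without the tax, 130 − P = 2P + 37 gives 3P = 93, so P* = $31 and Q* = 99.
With the tax collected from suppliers, supply shifts: Qs = 2(P − 33) + 37.
Solving gives Q = 77 with buyers paying $53 and suppliers receiving $20 (the $33 wedge).
The less price-elastic side of the market bears the larger share of a per-unit tax.

Buyers pay $53; suppliers receive $20; quantity = 77.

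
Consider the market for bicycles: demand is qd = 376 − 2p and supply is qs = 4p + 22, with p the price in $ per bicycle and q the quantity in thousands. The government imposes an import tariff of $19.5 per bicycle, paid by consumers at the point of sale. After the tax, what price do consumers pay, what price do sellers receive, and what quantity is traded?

Consumers pay $72; sellers receive $52.5; quantity = 232.

Before the tax: set 376 − 2p = 4p + 22 → p* = $59, q* = 258.
With the tax collected from consumers, demand (in seller-price terms) shifts: qd = 376 − 2(p + 19.5).
Solving gives q = 232 with consumers paying $72 and sellers receiving $52.5 (the $19.5 wedge).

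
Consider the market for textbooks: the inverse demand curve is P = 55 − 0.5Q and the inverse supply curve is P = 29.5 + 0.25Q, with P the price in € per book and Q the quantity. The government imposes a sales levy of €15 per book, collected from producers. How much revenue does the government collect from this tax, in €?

Inverting to Q(P) form: Qd = 110 − 2P; Qs = 4P − 118.
Before the tax: set 110 − 2P = 4P − 118 → P* = €38, Q* = 34.
With the tax collected from producers, supply shifts: Qs = 4(P − 15) − 118.
Solving gives Q = 14 with buyers paying €48 and producers receiving €33 (the €15 wedge).
Revenue = t · Q = 15 · 14 = €210.

Tax revenue = €210.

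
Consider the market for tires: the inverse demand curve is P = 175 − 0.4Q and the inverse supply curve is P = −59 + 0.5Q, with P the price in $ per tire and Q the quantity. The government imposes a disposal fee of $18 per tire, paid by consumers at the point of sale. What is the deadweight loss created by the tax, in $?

Rewrite in direct form: Qd = 437.5 − 2.5P and Qs = 2P + 118.
Without the tax, 437.5 − 2.5P = 2P + 118 gives 4.5P = 319.5, so P* = $71 and Q* = 260.
With the tax collected from consumers, demand (in seller-price terms) shifts: Qd = 437.5 − 2.5(P + 18).
Solving gives Q = 240 with consumers paying $79 and sellers receiving $61 (the $18 wedge).
Quantity falls by |ΔQ| = |260 − 240| = 20.
DWL = ½ · t · |ΔQ| = ½ · 18 · 20 = $180.

Deadweight loss = $180.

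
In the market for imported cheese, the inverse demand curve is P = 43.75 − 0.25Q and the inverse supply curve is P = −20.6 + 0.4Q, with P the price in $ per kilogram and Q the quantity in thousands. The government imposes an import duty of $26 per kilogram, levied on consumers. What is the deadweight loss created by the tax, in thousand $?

Deadweight loss = $520 thousand.

Rewrite in direct form: Qd = 175 − 4P and Qs = 2.5P + 51.5.
Without the tax, 175 − 4P = 2.5P + 51.5 gives 6.5P = 123.5, so P* = $19 and Q* = 99.
With the tax collected from consumers, demand (in seller-price terms) shifts: Qd = 175 − 4(P + 26).
New equilibrium: consumers pay $29, producers receive $3, Q = 59. (Wedge: Pb − Ps = 26.)
Quantity falls by |ΔQ| = |99 − 59| = 40.
DWL = ½ · t · |ΔQ| = ½ · 26 · 40 = $520.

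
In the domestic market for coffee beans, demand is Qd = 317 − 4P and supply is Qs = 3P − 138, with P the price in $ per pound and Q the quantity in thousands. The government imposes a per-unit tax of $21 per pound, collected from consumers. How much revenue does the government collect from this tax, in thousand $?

Tax revenue = $441 thousand.

Without the tax, 317 − 4P = 3P − 138 gives 7P = 455, so P* = $65 and Q* = 57.
With the tax collected from consumers, demand (in seller-price terms) shifts: Qd = 317 − 4(P + 21).
Solving gives Q = 21 with consumers paying $74 and suppliers receiving $53 (the $21 wedge).
Revenue = t · Q = 21 · 21 = $441.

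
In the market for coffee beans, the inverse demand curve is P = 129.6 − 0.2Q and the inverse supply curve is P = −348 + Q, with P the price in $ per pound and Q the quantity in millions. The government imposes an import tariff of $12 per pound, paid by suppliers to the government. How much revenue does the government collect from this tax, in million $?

Rewrite in direct form: Qd = 648 − 5P and Qs = P + 348.
Before the tax: set 648 − 5P = P + 348 → P* = $50, Q* = 398.
With the tax collected from suppliers, supply shifts: Qs = (P − 12) + 348.
Solving gives Q = 388 with buyers paying $52 and suppliers receiving $40 (the $12 wedge).
Revenue = t · Q = 12 · 388 = $4656.

Tax revenue = $4656 million.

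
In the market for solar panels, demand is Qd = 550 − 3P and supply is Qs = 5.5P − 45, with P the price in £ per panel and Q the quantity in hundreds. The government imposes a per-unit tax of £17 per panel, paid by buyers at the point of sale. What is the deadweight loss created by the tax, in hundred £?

Deadweight loss = £280.5 hundred.

Before the tax: set 550 − 3P = 5.5P − 45 → P* = £70, Q* = 340.
With the tax collected from buyers, demand (in seller-price terms) shifts: Qd = 550 − 3(P + 17).
Solving gives Q = 307 with buyers paying £81 and producers receiving £64 (the £17 wedge).
Quantity falls by |ΔQ| = |340 − 307| = 33.
DWL = ½ · t · |ΔQ| = ½ · 17 · 33 = £280.5.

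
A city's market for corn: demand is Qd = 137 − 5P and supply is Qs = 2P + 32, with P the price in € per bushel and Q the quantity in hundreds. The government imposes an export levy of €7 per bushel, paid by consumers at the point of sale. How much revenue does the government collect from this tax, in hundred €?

Tax revenue = €364 hundred.

Before the tax: set 137 − 5P = 2P + 32 → P* = €15, Q* = 62.
With the tax collected from consumers, demand (in seller-price terms) shifts: Qd = 137 − 5(P + 7).
New equilibrium: consumers pay €17, suppliers receive €10, Q = 52. (Wedge: Pb − Ps = 7.)
Revenue = t · Q = 7 · 52 = €364.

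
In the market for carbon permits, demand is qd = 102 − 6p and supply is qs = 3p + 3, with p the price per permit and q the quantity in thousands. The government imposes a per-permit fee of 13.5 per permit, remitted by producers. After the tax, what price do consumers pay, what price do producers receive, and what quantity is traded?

Consumers pay 15.5; producers receive 2; quantity = 9.

Without the tax, 102 − 6p = 3p + 3 gives 9p = 99, so p* = 11 and q* = 36.
With the tax collected from producers, supply shifts: qs = 3(p − 13.5) + 3.
New equilibrium: consumers pay 15.5, producers receive 2, q = 9. (Wedge: pb − ps = 13.5.)
The less price-elastic side of the market bears the larger share of a per-unit tax.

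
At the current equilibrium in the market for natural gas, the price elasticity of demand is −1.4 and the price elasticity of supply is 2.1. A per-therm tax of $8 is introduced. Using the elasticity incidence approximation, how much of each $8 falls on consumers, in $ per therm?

Consumers bear ≈ $4.8 per therm.

Incidence ratio: consumers' share ≈ εs / (εs + |εd|) = 2.1 / (2.1 + 1.4) = 0.6.
So consumers bear ≈ 0.6 × $8 = $4.8; producers bear $3.2.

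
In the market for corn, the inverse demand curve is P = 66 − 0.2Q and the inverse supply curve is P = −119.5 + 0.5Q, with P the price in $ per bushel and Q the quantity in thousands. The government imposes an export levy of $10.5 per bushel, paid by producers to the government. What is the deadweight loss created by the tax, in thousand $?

Inverting to Q(P) form: Qd = 330 − 5P; Qs = 2P + 239.
Without the tax, 330 − 5P = 2P + 239 gives 7P = 91, so P* = $13 and Q* = 265.
With the tax collected from producers, supply shifts: Qs = 2(P − 10.5) + 239.
New equilibrium: consumers pay $16, producers receive $5.5, Q = 250. (Wedge: Pb − Ps = 10.5.)
Quantity falls by |ΔQ| = |265 − 250| = 15.
DWL = ½ · t · |ΔQ| = ½ · 10.5 · 15 = $78.75.

Deadweight loss = $78.75 thousand.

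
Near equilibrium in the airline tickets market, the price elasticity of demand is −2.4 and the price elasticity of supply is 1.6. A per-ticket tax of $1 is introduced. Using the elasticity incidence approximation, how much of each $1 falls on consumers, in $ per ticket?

Incidence ratio: consumers' share ≈ εs / (εs + |εd|) = 1.6 / (1.6 + 2.4) = 0.4.
So consumers bear ≈ 0.4 × $1 = $0.4; producers bear $0.6.

Consumers bear ≈ $0.4 per ticket.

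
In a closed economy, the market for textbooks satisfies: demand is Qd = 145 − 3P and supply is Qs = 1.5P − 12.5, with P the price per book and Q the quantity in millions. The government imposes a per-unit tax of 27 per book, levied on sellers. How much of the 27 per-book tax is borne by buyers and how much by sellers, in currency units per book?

Buyers bear 9 per book; sellers bear 18 per book.

Before the tax: set 145 − 3P = 1.5P − 12.5 → P* = 35, Q* = 40.
With the tax collected from sellers, supply shifts: Qs = 1.5(P − 27) − 12.5.
New equilibrium: buyers pay 44, sellers receive 17, Q = 13. (Wedge: Pb − Ps = 27.)
Burden on buyers: 9; on sellers: 18. (They sum to 27.)
The less price-elastic side of the market bears the larger share of a per-unit tax.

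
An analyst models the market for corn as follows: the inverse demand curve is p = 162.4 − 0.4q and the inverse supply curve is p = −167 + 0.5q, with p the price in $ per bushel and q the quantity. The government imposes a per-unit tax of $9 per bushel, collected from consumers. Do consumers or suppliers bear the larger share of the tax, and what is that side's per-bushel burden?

Rewrite in direct form: qd = 406 − 2.5p and qs = 2p + 334.
Before the tax: set 406 − 2.5p = 2p + 334 → p* = $16, q* = 366.
With the tax collected from consumers, demand (in seller-price terms) shifts: qd = 406 − 2.5(p + 9).
New equilibrium: consumers pay $20, suppliers receive $11, q = 356. (Wedge: pb − ps = 9.)
Per-bushel burden: consumers $4, suppliers $5.
Suppliers take the larger share because supply is less price-elastic here (demand slope 2.5 vs supply slope 2).
The less price-elastic side of the market bears the larger share of a per-unit tax.

Suppliers bear the larger share: $5 per bushel.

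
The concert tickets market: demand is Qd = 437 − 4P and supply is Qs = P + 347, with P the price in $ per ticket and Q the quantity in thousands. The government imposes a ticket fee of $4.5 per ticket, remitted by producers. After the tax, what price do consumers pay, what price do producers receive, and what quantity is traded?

Consumers pay $18.9; producers receive $14.4; quantity = 361.4.

Before the tax: set 437 − 4P = P + 347 → P* = $18, Q* = 365.
With the tax collected from producers, supply shifts: Qs = (P − 4.5) + 347.
New equilibrium: consumers pay $18.9, producers receive $14.4, Q = 361.4. (Wedge: Pb − Ps = 4.5.)
The less price-elastic side of the market bears the larger share of a per-unit tax.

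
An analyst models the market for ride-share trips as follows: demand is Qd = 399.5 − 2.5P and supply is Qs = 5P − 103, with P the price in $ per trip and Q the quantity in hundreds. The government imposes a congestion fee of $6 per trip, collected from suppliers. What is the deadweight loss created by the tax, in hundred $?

Without the tax, 399.5 − 2.5P = 5P − 103 gives 7.5P = 502.5, so P* = $67 and Q* = 232.
With the tax collected from suppliers, supply shifts: Qs = 5(P − 6) − 103.
New equilibrium: buyers pay $71, suppliers receive $65, Q = 222. (Wedge: Pb − Ps = 6.)
Quantity falls by |ΔQ| = |232 − 222| = 10.
DWL = ½ · t · |ΔQ| = ½ · 6 · 10 = $30.

Deadweight loss = $30 hundred.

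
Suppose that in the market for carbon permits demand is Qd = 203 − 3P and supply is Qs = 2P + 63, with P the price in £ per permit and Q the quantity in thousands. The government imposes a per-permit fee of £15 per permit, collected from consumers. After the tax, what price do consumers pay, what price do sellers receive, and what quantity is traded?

Consumers pay £34; sellers receive £19; quantity = 101.

Without the tax, 203 − 3P = 2P + 63 gives 5P = 140, so P* = £28 and Q* = 119.
With the tax collected from consumers, demand (in seller-price terms) shifts: Qd = 203 − 3(P + 15).
New equilibrium: consumers pay £34, sellers receive £19, Q = 101. (Wedge: Pb − Ps = 15.)
The less price-elastic side of the market bears the larger share of a per-unit tax.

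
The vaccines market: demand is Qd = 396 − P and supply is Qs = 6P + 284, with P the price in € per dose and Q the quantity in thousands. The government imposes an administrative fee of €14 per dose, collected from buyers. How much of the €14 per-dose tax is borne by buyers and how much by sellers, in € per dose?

Without the tax, 396 − P = 6P + 284 gives 7P = 112, so P* = €16 and Q* = 380.
With the tax collected from buyers, demand (in seller-price terms) shifts: Qd = 396 − (P + 14).
New equilibrium: buyers pay €28, sellers receive €14, Q = 368. (Wedge: Pb − Ps = 14.)
Burden on buyers: €12; on sellers: €2. (They sum to €14.)
The less price-elastic side of the market bears the larger share of a per-unit tax.

Buyers bear €12 per dose; sellers bear €2 per dose.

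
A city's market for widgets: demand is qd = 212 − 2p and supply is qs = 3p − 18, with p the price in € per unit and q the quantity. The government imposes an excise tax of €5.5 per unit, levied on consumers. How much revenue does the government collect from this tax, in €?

Before the tax: set 212 − 2p = 3p − 18 → p* = €46, q* = 120.
With the tax collected from consumers, demand (in seller-price terms) shifts: qd = 212 − 2(p + 5.5).
New equilibrium: consumers pay €49.3, sellers receive €43.8, q = 113.4. (Wedge: pb − ps = 5.5.)
Revenue = t · Q = 5.5 · 113.4 = €623.7.

Tax revenue = €623.7.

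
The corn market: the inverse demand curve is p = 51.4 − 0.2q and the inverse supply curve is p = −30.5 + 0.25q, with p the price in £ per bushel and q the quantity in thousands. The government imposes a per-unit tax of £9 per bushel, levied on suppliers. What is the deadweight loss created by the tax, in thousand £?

Deadweight loss = £90 thousand.

Inverting to q(p) form: qd = 257 − 5p; qs = 4p + 122.
Without the tax, 257 − 5p = 4p + 122 gives 9p = 135, so p* = £15 and q* = 182.
With the tax collected from suppliers, supply shifts: qs = 4(p − 9) + 122.
New equilibrium: buyers pay £19, suppliers receive £10, q = 162. (Wedge: pb − ps = 9.)
Quantity falls by |ΔQ| = |182 − 162| = 20.
DWL = ½ · t · |ΔQ| = ½ · 9 · 20 = £90.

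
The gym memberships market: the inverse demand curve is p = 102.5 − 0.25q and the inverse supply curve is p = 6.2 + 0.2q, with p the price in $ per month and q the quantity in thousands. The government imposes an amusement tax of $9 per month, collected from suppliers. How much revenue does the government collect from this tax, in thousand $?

Tax revenue = $1746 thousand.

Rewrite in direct form: qd = 410 − 4p and qs = 5p − 31.
Without the tax, 410 − 4p = 5p − 31 gives 9p = 441, so p* = $49 and q* = 214.
With the tax collected from suppliers, supply shifts: qs = 5(p − 9) − 31.
New equilibrium: consumers pay $54, suppliers receive $45, q = 194. (Wedge: pb − ps = 9.)
Revenue = t · Q = 9 · 194 = $1746.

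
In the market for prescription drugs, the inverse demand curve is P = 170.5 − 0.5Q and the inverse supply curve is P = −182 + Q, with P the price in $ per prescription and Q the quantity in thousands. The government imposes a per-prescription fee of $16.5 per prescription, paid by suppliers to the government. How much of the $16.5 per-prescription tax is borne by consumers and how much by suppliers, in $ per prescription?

Consumers bear $5.5 per prescription; suppliers bear $11 per prescription.

Inverting to Q(P) form: Qd = 341 − 2P; Qs = P + 182.
Before the tax: set 341 − 2P = P + 182 → P* = $53, Q* = 235.
With the tax collected from suppliers, supply shifts: Qs = (P − 16.5) + 182.
New equilibrium: consumers pay $58.5, suppliers receive $42, Q = 224. (Wedge: Pb − Ps = 16.5.)
Burden on consumers: $5.5; on suppliers: $11. (They sum to $16.5.)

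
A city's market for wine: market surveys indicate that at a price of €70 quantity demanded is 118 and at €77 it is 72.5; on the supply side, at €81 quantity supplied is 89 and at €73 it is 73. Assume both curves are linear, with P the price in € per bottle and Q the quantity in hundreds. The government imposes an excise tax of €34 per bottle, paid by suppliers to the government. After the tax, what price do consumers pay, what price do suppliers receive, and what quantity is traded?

Demand slope: (72.5 − 118)/(77 − 70) = -6.5, so Qd = 573 − 6.5P.
Supply slope: (73 − 89)/(73 − 81) = 2, so Qs = 2P − 73.
Without the tax, 573 − 6.5P = 2P − 73 gives 8.5P = 646, so P* = €76 and Q* = 79.
With the tax collected from suppliers, supply shifts: Qs = 2(P − 34) − 73.
Solving gives Q = 27 with consumers paying €84 and suppliers receiving €50 (the €34 wedge).

Consumers pay €84; suppliers receive €50; quantity = 27.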